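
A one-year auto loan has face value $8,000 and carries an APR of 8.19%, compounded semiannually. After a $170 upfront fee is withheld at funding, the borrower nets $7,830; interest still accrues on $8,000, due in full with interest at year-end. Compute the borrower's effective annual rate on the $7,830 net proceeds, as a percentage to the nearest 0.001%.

10.710%

Amount owed after one year: 8,000 × (1 + 0.0819/2)^2 = 8,000 × 1.083577 = $8,668.62.
Effective rate on net proceeds: 8,668.62 / 7,830 − 1 = 0.107103 = 10.710%.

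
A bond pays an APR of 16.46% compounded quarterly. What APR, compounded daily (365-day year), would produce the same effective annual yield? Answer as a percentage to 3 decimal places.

16.134%

EAR = (1 + 0.1646/4)^4 − 1 = 0.175042.
Solve (1 + r/365)^365 = 1.175042: r/365 = 1.175042^(1/365) − 1 = 0.000442, so r = 0.161339 = 16.134%.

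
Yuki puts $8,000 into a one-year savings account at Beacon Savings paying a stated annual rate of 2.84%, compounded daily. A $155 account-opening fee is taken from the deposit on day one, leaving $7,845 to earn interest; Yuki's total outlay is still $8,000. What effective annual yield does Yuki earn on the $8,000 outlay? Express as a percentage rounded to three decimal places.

Value after one year: 7,845 × (1 + 0.0284/365)^365 = 7,845 × 1.028806 = $8,070.98.
Effective yield on the $8,000 outlay: 8,070.98 / 8,000 − 1 = 0.008873 = 0.887%.

0.887%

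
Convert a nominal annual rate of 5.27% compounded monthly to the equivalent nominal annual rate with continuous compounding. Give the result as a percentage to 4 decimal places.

5.2585%

EAR = (1 + 0.0527/12)^12 − 1 = 0.053992.
Equivalent continuous rate: r = ln(1 + 0.053992) = 0.052585 = 5.2585%.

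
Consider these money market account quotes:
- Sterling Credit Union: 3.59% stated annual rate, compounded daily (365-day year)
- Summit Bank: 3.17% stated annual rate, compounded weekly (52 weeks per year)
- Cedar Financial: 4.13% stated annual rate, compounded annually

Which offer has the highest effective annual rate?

Cedar Financial

Sterling Credit Union: (1 + 0.0359/365)^365 − 1 = 3.655%
Summit Bank: (1 + 0.0317/52)^52 − 1 = 3.220%
Cedar Financial: compounded annually, EAR = 4.130%
The highest effective annual rate is Cedar Financial at 4.130%.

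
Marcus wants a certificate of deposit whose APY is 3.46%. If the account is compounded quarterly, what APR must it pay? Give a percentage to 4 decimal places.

3.4160%

(1 + r/4)^4 − 1 = 0.0346, so 1 + r/4 = 1.0346^(1/4).
r/4 = 0.008540, so r = 0.034160 = 3.4160%.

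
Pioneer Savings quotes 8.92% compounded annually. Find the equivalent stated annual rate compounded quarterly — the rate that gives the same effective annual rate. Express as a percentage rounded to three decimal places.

Compounded annually, EAR = nominal = 0.089200.
Solve (1 + r/4)^4 = 1.089200: r/4 = 1.089200^(1/4) − 1 = 0.021591, so r = 0.086363 = 8.636%.

8.636%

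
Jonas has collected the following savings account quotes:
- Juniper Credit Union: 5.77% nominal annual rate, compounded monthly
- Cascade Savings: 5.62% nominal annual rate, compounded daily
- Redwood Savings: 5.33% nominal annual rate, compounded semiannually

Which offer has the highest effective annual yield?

Juniper Credit Union: (1 + 0.0577/12)^12 − 1 = 5.925%
Cascade Savings: (1 + 0.0562/365)^365 − 1 = 5.780%
Redwood Savings: (1 + 0.0533/2)^2 − 1 = 5.401%
The highest effective annual rate is Juniper Credit Union at 5.925%.

Juniper Credit Union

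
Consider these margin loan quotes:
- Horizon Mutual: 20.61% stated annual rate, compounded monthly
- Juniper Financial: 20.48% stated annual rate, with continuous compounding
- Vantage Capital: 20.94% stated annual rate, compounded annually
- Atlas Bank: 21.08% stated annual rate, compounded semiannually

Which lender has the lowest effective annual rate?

Vantage Capital

Horizon Mutual: (1 + 0.2061/12)^12 − 1 = 22.673%
Juniper Financial: e^0.2048 − 1 = 22.728%
Vantage Capital: compounded annually, EAR = 20.940%
Atlas Bank: (1 + 0.2108/2)^2 − 1 = 22.191%
The lowest effective annual rate is Vantage Capital at 20.940%.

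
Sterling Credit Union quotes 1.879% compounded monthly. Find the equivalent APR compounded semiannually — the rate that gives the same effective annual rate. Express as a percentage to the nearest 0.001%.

1.886%

EAR = (1 + 0.01879/12)^12 − 1 = 0.018953.
Solve (1 + r/2)^2 = 1.018953: r/2 = 1.018953^(1/2) − 1 = 0.009432, so r = 0.018864 = 1.886%.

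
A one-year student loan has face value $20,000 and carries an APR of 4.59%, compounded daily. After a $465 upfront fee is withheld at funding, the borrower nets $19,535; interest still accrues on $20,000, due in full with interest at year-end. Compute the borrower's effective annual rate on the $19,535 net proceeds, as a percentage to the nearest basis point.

Amount owed after one year: 20,000 × (1 + 0.0459/365)^365 = 20,000 × 1.046967 = $20,939.33.
Effective rate on net proceeds: 20,939.33 / 19,535 − 1 = 0.071888 = 7.19%.

7.19%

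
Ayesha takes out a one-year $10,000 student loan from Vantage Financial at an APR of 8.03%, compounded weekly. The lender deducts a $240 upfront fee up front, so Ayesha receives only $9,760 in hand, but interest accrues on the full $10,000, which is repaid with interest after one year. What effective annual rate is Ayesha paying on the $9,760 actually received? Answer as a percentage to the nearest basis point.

11.02%

Amount owed after one year: 10,000 × (1 + 0.0803/52)^52 = 10,000 × 1.083545 = $10,835.45.
Effective rate on net proceeds: 10,835.45 / 9,760 − 1 = 0.110190 = 11.02%.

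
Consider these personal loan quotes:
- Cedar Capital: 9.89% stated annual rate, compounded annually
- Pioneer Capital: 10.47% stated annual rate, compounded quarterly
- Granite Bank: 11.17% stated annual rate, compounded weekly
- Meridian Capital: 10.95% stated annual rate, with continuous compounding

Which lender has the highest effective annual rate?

Granite Bank

Cedar Capital: compounded annually, EAR = 9.890%
Pioneer Capital: (1 + 0.1047/4)^4 − 1 = 10.888%
Granite Bank: (1 + 0.1117/52)^52 − 1 = 11.804%
Meridian Capital: e^0.1095 − 1 = 11.572%
The highest effective annual rate is Granite Bank at 11.804%.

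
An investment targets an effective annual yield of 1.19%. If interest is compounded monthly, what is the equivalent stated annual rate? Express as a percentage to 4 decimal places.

(1 + r/12)^12 − 1 = 0.0119, so 1 + r/12 = 1.0119^(1/12).
r/12 = 0.000986, so r = 0.011836 = 1.1836%.

1.1836%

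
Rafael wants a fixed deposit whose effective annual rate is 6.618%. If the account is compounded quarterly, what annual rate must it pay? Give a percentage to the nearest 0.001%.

(1 + r/4)^4 − 1 = 0.06618, so 1 + r/4 = 1.06618^(1/4).
r/4 = 0.016150, so r = 0.064598 = 6.460%.

6.460%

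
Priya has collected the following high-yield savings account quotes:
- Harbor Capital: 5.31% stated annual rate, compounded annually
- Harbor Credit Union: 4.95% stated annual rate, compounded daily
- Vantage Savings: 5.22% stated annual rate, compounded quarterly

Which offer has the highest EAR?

Harbor Capital: compounded annually, EAR = 5.310%
Harbor Credit Union: (1 + 0.0495/365)^365 − 1 = 5.074%
Vantage Savings: (1 + 0.0522/4)^4 − 1 = 5.323%
The highest effective annual rate is Vantage Savings at 5.323%.

Vantage Savings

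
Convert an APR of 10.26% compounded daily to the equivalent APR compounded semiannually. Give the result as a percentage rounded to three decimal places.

10.526%

EAR = (1 + 0.1026/365)^365 − 1 = 0.108032.
Solve (1 + r/2)^2 = 1.108032: r/2 = 1.108032^(1/2) − 1 = 0.052631, so r = 0.105262 = 10.526%.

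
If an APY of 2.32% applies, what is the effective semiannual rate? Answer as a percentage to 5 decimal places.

The per-half-year rate i satisfies (1 + i)^2 = 1 + 0.0232.
i = 1.0232^(1/2) − 1 = 0.0115335 = 1.15335%.

1.15335%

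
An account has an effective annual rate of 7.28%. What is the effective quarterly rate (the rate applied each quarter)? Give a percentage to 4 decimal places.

1.7723%

The per-quarter rate i satisfies (1 + i)^4 = 1 + 0.0728.
i = 1.0728^(1/4) − 1 = 0.0177232 = 1.7723%.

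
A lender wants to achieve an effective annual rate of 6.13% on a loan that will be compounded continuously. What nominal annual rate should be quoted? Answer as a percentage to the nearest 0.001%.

Continuous: nominal r satisfies e^r − 1 = 0.0613.
r = ln(1 + 0.0613) = ln(1.0613) = 0.059495 = 5.949%.

5.949%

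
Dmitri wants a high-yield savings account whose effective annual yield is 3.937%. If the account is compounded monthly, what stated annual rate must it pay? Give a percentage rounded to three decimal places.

(1 + r/12)^12 − 1 = 0.03937, so 1 + r/12 = 1.03937^(1/12).
r/12 = 0.003223, so r = 0.038677 = 3.868%.

3.868%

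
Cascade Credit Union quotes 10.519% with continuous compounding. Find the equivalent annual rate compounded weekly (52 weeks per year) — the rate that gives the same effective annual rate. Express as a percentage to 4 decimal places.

EAR under continuous compounding: e^0.10519 − 1 = 0.110922.
Solve (1 + r/52)^52 = 1.110922: r/52 = 1.110922^(1/52) − 1 = 0.002025, so r = 0.105296 = 10.5296%.

10.5296%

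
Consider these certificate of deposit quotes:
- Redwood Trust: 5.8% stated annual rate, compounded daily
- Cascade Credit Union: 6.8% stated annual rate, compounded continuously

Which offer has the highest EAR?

Redwood Trust: (1 + 0.058/365)^365 − 1 = 5.971%
Cascade Credit Union: e^0.068 − 1 = 7.037%
The highest effective annual rate is Cascade Credit Union at 7.037%.

Cascade Credit Union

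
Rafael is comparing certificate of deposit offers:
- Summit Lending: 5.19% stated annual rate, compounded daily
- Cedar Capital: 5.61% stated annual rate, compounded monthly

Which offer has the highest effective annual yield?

Cedar Capital

Summit Lending: (1 + 0.0519/365)^365 − 1 = 5.327%
Cedar Capital: (1 + 0.0561/12)^12 − 1 = 5.757%
The highest effective annual rate is Cedar Capital at 5.757%.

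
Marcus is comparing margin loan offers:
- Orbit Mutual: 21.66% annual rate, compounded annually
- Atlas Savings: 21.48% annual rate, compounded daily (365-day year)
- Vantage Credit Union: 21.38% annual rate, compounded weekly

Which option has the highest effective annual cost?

Atlas Savings

Orbit Mutual: compounded annually, EAR = 21.660%
Atlas Savings: (1 + 0.2148/365)^365 − 1 = 23.954%
Vantage Credit Union: (1 + 0.2138/52)^52 − 1 = 23.783%
The highest effective annual rate is Atlas Savings at 23.954%.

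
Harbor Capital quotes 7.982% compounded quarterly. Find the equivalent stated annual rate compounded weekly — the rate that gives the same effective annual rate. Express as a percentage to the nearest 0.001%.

7.909%

EAR = (1 + 0.07982/4)^4 − 1 = 0.082241.
Solve (1 + r/52)^52 = 1.082241: r/52 = 1.082241^(1/52) − 1 = 0.001521, so r = 0.079094 = 7.909%.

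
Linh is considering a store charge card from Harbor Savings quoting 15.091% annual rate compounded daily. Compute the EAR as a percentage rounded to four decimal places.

EAR = (1 + 0.15091/365)^365 − 1.
= (1 + 0.000413)^365 − 1 = 1.162856 − 1 = 16.2856%.

16.2856%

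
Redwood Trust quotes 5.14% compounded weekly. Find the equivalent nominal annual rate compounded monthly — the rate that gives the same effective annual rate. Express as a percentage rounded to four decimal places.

EAR = (1 + 0.0514/52)^52 − 1 = 0.052717.
Solve (1 + r/12)^12 = 1.052717: r/12 = 1.052717^(1/12) − 1 = 0.004290, so r = 0.051485 = 5.1485%.

5.1485%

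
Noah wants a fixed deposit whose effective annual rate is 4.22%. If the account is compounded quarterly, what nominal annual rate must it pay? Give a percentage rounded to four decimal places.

4.1548%

(1 + r/4)^4 − 1 = 0.0422, so 1 + r/4 = 1.0422^(1/4).
r/4 = 0.010387, so r = 0.041548 = 4.1548%.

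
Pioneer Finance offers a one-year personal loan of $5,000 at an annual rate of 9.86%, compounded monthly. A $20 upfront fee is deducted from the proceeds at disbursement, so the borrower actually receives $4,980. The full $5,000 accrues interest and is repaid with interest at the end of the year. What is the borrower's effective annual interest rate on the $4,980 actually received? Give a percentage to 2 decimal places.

10.76%

Amount owed after one year: 5,000 × (1 + 0.0986/12)^12 = 5,000 × 1.103180 = $5,515.90.
Effective rate on net proceeds: 5,515.90 / 4,980 − 1 = 0.107611 = 10.76%.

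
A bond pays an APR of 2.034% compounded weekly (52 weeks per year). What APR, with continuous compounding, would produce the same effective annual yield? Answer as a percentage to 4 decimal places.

2.0336%

EAR = (1 + 0.02034/52)^52 − 1 = 0.020544.
Equivalent continuous rate: r = ln(1 + 0.020544) = 0.020336 = 2.0336%.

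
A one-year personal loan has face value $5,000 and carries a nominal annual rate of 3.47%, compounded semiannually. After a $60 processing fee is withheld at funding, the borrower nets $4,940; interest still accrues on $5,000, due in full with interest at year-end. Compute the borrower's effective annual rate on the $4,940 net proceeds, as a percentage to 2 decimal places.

Amount owed after one year: 5,000 × (1 + 0.0347/2)^2 = 5,000 × 1.035001 = $5,175.01.
Effective rate on net proceeds: 5,175.01 / 4,940 − 1 = 0.047572 = 4.76%.

4.76%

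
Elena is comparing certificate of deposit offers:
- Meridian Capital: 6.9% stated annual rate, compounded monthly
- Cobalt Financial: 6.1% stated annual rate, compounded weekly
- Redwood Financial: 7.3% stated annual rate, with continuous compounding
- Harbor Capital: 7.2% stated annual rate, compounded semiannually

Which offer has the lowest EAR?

Cobalt Financial

Meridian Capital: (1 + 0.069/12)^12 − 1 = 7.122%
Cobalt Financial: (1 + 0.061/52)^52 − 1 = 6.286%
Redwood Financial: e^0.073 − 1 = 7.573%
Harbor Capital: (1 + 0.072/2)^2 − 1 = 7.330%
The lowest effective annual rate is Cobalt Financial at 6.286%.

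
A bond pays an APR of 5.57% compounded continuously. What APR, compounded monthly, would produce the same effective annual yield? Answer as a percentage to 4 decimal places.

EAR under continuous compounding: e^0.0557 − 1 = 0.057280.
Solve (1 + r/12)^12 = 1.057280: r/12 = 1.057280^(1/12) − 1 = 0.004652, so r = 0.055829 = 5.5829%.

5.5829%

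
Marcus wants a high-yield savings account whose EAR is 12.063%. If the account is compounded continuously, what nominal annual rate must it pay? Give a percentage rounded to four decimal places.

Continuous: nominal r satisfies e^r − 1 = 0.12063.
r = ln(1 + 0.12063) = ln(1.12063) = 0.113891 = 11.3891%.

11.3891%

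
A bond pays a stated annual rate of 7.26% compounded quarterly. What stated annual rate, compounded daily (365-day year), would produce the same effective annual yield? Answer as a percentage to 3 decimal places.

EAR = (1 + 0.0726/4)^4 − 1 = 0.074601.
Solve (1 + r/365)^365 = 1.074601: r/365 = 1.074601^(1/365) − 1 = 0.000197, so r = 0.071956 = 7.196%.

7.196%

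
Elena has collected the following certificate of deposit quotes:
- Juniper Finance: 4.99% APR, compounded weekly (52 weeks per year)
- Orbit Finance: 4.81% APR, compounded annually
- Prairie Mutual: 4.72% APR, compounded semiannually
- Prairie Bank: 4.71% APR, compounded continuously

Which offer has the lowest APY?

Prairie Mutual

Juniper Finance: (1 + 0.0499/52)^52 − 1 = 5.114%
Orbit Finance: compounded annually, EAR = 4.810%
Prairie Mutual: (1 + 0.0472/2)^2 − 1 = 4.776%
Prairie Bank: e^0.0471 − 1 = 4.823%
The lowest effective annual rate is Prairie Mutual at 4.776%.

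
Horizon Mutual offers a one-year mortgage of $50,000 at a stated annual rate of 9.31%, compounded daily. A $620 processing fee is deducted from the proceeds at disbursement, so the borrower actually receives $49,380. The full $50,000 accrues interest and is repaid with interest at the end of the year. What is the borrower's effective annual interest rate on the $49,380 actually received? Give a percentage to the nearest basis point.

11.13%

Amount owed after one year: 50,000 × (1 + 0.0931/365)^365 = 50,000 × 1.097558 = $54,877.92.
Effective rate on net proceeds: 54,877.92 / 49,380 − 1 = 0.111339 = 11.13%.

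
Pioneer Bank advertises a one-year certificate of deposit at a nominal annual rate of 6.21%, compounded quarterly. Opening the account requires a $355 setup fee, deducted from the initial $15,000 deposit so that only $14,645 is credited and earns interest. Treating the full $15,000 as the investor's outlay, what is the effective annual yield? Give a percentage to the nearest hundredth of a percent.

3.84%

Value after one year: 14,645 × (1 + 0.0621/4)^4 = 14,645 × 1.063561 = $15,575.85.
Effective yield on the $15,000 outlay: 15,575.85 / 15,000 − 1 = 0.038390 = 3.84%.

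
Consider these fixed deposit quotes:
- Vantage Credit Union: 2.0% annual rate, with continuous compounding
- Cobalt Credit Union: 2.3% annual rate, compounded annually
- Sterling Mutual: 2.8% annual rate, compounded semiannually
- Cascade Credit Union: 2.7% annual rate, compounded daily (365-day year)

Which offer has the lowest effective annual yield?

Vantage Credit Union: e^0.020 − 1 = 2.020%
Cobalt Credit Union: compounded annually, EAR = 2.300%
Sterling Mutual: (1 + 0.028/2)^2 − 1 = 2.820%
Cascade Credit Union: (1 + 0.027/365)^365 − 1 = 2.737%
The lowest effective annual rate is Vantage Credit Union at 2.020%.

Vantage Credit Union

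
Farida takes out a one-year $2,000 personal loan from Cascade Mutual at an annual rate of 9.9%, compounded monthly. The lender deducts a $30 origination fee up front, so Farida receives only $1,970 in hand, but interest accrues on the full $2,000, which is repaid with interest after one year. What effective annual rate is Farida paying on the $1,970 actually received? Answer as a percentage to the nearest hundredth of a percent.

12.04%

Amount owed after one year: 2,000 × (1 + 0.099/12)^12 = 2,000 × 1.103618 = $2,207.24.
Effective rate on net proceeds: 2,207.24 / 1,970 − 1 = 0.120424 = 12.04%.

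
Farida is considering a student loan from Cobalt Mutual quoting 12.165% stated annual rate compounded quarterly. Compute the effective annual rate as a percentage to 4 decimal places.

EAR = (1 + 0.12165/4)^4 − 1.
= 1.127313 − 1 = 12.7313%.

12.7313%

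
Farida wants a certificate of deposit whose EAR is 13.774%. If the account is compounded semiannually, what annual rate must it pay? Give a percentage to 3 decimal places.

13.330%

(1 + r/2)^2 − 1 = 0.13774, so 1 + r/2 = 1.13774^(1/2).
r/2 = 0.066649, so r = 0.133298 = 13.330%.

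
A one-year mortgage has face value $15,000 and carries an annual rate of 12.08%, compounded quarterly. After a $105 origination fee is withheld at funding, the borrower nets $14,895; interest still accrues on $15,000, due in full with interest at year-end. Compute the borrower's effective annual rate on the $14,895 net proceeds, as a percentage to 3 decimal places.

Amount owed after one year: 15,000 × (1 + 0.1208/4)^4 = 15,000 × 1.126383 = $16,895.75.
Effective rate on net proceeds: 16,895.75 / 14,895 − 1 = 0.134324 = 13.432%.

13.432%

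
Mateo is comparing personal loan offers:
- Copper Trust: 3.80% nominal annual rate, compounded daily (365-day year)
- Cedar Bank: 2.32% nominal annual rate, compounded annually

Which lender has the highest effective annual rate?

Copper Trust: (1 + 0.0380/365)^365 − 1 = 3.873%
Cedar Bank: compounded annually, EAR = 2.320%
The highest effective annual rate is Copper Trust at 3.873%.

Copper Trust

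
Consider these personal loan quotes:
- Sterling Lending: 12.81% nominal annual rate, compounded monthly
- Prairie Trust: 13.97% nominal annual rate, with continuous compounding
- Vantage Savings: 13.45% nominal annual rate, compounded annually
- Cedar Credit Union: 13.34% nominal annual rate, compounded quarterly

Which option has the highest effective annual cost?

Prairie Trust

Sterling Lending: (1 + 0.1281/12)^12 − 1 = 13.590%
Prairie Trust: e^0.1397 − 1 = 14.993%
Vantage Savings: compounded annually, EAR = 13.450%
Cedar Credit Union: (1 + 0.1334/4)^4 − 1 = 14.022%
The highest effective annual rate is Prairie Trust at 14.993%.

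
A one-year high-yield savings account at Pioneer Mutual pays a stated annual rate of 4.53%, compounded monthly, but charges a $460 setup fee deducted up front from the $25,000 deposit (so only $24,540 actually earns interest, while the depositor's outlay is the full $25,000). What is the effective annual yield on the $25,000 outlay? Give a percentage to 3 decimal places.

Value after one year: 24,540 × (1 + 0.0453/12)^12 = 24,540 × 1.046252 = $25,675.04.
Effective yield on the $25,000 outlay: 25,675.04 / 25,000 − 1 = 0.027001 = 2.700%.

2.700%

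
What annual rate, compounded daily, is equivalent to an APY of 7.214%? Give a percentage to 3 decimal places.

(1 + r/365)^365 − 1 = 0.07214, so 1 + r/365 = 1.07214^(1/365).
r/365 = 0.000191, so r = 0.069663 = 6.966%.

6.966%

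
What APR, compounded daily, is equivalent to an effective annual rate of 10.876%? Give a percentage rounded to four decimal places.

10.3257%

(1 + r/365)^365 − 1 = 0.10876, so 1 + r/365 = 1.10876^(1/365).
r/365 = 0.000283, so r = 0.103257 = 10.3257%.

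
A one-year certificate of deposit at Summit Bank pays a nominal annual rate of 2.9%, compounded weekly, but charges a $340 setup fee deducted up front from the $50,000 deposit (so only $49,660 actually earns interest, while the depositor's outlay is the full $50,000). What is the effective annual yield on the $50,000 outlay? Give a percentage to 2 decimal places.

2.24%

Value after one year: 49,660 × (1 + 0.029/52)^52 = 49,660 × 1.029416 = $51,120.81.
Effective yield on the $50,000 outlay: 51,120.81 / 50,000 − 1 = 0.022416 = 2.24%.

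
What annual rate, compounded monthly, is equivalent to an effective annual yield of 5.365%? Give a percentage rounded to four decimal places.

5.2374%

(1 + r/12)^12 − 1 = 0.05365, so 1 + r/12 = 1.05365^(1/12).
r/12 = 0.004365, so r = 0.052374 = 5.2374%.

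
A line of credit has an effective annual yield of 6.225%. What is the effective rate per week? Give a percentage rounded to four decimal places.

0.1162%

The per-week rate i satisfies (1 + i)^52 = 1 + 0.06225.
i = 1.06225^(1/52) − 1 = 0.0011620 = 0.1162%.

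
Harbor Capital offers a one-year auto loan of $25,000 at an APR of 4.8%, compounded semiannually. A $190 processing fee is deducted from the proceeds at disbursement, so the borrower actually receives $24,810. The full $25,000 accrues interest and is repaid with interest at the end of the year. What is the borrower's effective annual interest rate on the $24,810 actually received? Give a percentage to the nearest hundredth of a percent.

5.66%

Amount owed after one year: 25,000 × (1 + 0.048/2)^2 = 25,000 × 1.048576 = $26,214.40.
Effective rate on net proceeds: 26,214.40 / 24,810 − 1 = 0.056606 = 5.66%.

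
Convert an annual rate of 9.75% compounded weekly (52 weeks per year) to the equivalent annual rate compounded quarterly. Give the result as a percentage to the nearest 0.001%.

9.860%

EAR = (1 + 0.0975/52)^52 − 1 = 0.102311.
Solve (1 + r/4)^4 = 1.102311: r/4 = 1.102311^(1/4) − 1 = 0.024651, so r = 0.098604 = 9.860%.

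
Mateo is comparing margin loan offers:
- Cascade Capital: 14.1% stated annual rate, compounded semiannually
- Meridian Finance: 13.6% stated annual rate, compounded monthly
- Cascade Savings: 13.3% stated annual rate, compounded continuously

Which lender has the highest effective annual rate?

Cascade Capital: (1 + 0.141/2)^2 − 1 = 14.597%
Meridian Finance: (1 + 0.136/12)^12 − 1 = 14.481%
Cascade Savings: e^0.133 − 1 = 14.225%
The highest effective annual rate is Cascade Capital at 14.597%.

Cascade Capital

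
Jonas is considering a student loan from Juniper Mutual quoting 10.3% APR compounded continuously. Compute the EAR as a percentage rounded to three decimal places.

10.849%

With continuous compounding, EAR = e^0.103 − 1.
e^0.103 = 1.108491, so EAR = 0.108491 = 10.849%.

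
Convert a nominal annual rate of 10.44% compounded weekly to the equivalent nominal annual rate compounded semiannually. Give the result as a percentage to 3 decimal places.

EAR = (1 + 0.1044/52)^52 − 1 = 0.109928.
Solve (1 + r/2)^2 = 1.109928: r/2 = 1.109928^(1/2) − 1 = 0.053531, so r = 0.107063 = 10.706%.

10.706%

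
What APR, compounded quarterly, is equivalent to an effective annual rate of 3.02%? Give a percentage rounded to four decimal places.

2.9864%

(1 + r/4)^4 − 1 = 0.0302, so 1 + r/4 = 1.0302^(1/4).
r/4 = 0.007466, so r = 0.029864 = 2.9864%.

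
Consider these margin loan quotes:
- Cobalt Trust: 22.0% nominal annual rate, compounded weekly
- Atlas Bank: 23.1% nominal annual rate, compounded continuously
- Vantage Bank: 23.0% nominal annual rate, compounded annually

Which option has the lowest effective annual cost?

Vantage Bank

Cobalt Trust: (1 + 0.220/52)^52 − 1 = 24.550%
Atlas Bank: e^0.231 − 1 = 25.986%
Vantage Bank: compounded annually, EAR = 23.000%
The lowest effective annual rate is Vantage Bank at 23.000%.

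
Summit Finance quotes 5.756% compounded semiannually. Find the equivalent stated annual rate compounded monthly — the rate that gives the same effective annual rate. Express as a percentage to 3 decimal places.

EAR = (1 + 0.05756/2)^2 − 1 = 0.058388.
Solve (1 + r/12)^12 = 1.058388: r/12 = 1.058388^(1/12) − 1 = 0.004740, so r = 0.056882 = 5.688%.

5.688%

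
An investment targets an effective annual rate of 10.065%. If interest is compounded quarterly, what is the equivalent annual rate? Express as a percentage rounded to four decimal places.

9.7060%

(1 + r/4)^4 − 1 = 0.10065, so 1 + r/4 = 1.10065^(1/4).
r/4 = 0.024265, so r = 0.097060 = 9.7060%.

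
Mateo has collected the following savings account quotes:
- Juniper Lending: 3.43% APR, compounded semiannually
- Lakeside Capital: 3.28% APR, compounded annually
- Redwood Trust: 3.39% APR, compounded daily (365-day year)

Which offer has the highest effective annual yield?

Juniper Lending

Juniper Lending: (1 + 0.0343/2)^2 − 1 = 3.459%
Lakeside Capital: compounded annually, EAR = 3.280%
Redwood Trust: (1 + 0.0339/365)^365 − 1 = 3.448%
The highest effective annual rate is Juniper Lending at 3.459%.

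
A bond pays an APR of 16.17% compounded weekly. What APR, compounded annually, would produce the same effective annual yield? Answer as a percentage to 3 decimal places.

17.521%

EAR = (1 + 0.1617/52)^52 − 1 = 0.175213.
Compounded annually, the equivalent nominal rate is the EAR itself: 17.521%.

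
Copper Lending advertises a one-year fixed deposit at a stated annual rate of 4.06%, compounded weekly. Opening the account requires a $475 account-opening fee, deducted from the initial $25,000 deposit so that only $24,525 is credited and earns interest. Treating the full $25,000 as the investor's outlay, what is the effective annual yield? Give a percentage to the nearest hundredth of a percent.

2.16%

Value after one year: 24,525 × (1 + 0.0406/52)^52 = 24,525 × 1.041419 = $25,540.80.
Effective yield on the $25,000 outlay: 25,540.80 / 25,000 − 1 = 0.021632 = 2.16%.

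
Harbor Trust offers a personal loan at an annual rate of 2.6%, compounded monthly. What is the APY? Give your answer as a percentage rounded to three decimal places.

EAR = (1 + 0.026/12)^12 − 1.
= (1 + 0.002167)^12 − 1 = 1.026312 − 1 = 2.631%.

2.631%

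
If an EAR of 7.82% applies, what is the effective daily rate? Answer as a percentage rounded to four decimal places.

0.0206%

The per-day rate i satisfies (1 + i)^365 = 1 + 0.0782.
i = 1.0782^(1/365) − 1 = 0.0002063 = 0.0206%.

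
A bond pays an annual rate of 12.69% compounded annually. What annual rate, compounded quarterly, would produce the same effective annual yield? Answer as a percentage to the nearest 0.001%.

Compounded annually, EAR = nominal = 0.126900.
Solve (1 + r/4)^4 = 1.126900: r/4 = 1.126900^(1/4) − 1 = 0.030318, so r = 0.121273 = 12.127%.

12.127%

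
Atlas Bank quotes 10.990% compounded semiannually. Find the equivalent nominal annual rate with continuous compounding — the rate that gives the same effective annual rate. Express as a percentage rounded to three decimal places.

EAR = (1 + 0.10990/2)^2 − 1 = 0.112920.
Equivalent continuous rate: r = ln(1 + 0.112920) = 0.106987 = 10.699%.

10.699%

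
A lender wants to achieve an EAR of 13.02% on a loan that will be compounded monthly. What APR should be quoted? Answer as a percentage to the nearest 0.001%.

12.302%

(1 + r/12)^12 − 1 = 0.1302, so 1 + r/12 = 1.1302^(1/12).
r/12 = 0.010252, so r = 0.123021 = 12.302%.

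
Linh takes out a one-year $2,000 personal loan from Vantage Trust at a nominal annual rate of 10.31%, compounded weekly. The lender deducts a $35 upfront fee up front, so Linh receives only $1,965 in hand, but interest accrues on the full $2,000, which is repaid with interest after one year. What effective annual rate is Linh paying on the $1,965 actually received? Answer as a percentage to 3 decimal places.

Amount owed after one year: 2,000 × (1 + 0.1031/52)^52 = 2,000 × 1.108489 = $2,216.98.
Effective rate on net proceeds: 2,216.98 / 1,965 − 1 = 0.128233 = 12.823%.

12.823%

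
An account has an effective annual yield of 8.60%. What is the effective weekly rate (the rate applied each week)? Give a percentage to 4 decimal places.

The per-week rate i satisfies (1 + i)^52 = 1 + 0.0860.
i = 1.0860^(1/52) − 1 = 0.0015878 = 0.1588%.

0.1588%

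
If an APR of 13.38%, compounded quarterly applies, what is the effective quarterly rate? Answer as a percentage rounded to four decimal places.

3.3450%

With a nominal annual rate compounded quarterly, the periodic rate is the nominal rate divided by 4.
i = 0.1338 / 4 = 0.0334500 = 3.3450%.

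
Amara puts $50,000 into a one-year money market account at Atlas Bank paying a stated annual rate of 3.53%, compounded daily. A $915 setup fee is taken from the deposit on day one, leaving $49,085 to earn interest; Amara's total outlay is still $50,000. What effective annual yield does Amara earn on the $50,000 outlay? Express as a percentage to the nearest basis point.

Value after one year: 49,085 × (1 + 0.0353/365)^365 = 49,085 × 1.035929 = $50,848.56.
Effective yield on the $50,000 outlay: 50,848.56 / 50,000 − 1 = 0.016971 = 1.70%.

1.70%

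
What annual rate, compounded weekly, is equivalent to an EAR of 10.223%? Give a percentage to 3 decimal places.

(1 + r/52)^52 − 1 = 0.10223, so 1 + r/52 = 1.10223^(1/52).
r/52 = 0.001874, so r = 0.097427 = 9.743%.

9.743%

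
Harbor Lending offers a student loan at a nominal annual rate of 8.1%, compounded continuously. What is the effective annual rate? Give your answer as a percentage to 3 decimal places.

8.437%

With continuous compounding, EAR = e^0.081 − 1.
e^0.081 = 1.084371, so EAR = 0.084371 = 8.437%.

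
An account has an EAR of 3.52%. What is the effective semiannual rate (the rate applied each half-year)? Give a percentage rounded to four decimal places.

The per-half-year rate i satisfies (1 + i)^2 = 1 + 0.0352.
i = 1.0352^(1/2) − 1 = 0.0174478 = 1.7448%.

1.7448%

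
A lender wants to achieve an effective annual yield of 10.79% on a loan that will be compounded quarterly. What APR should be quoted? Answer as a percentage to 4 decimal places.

10.3790%

(1 + r/4)^4 − 1 = 0.1079, so 1 + r/4 = 1.1079^(1/4).
r/4 = 0.025948, so r = 0.103790 = 10.3790%.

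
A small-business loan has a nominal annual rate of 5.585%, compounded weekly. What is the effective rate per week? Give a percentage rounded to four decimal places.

With a nominal annual rate compounded weekly, the periodic rate is the nominal rate divided by 52.
i = 0.05585 / 52 = 0.0010740 = 0.1074%.

0.1074%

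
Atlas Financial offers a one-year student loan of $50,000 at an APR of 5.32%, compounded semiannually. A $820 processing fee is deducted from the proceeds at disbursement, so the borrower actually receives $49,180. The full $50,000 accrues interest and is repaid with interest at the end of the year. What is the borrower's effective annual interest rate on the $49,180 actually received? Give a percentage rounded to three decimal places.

Amount owed after one year: 50,000 × (1 + 0.0532/2)^2 = 50,000 × 1.053908 = $52,695.38.
Effective rate on net proceeds: 52,695.38 / 49,180 − 1 = 0.071480 = 7.148%.

7.148%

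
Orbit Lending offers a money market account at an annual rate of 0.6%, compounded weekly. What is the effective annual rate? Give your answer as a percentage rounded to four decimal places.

0.6018%

EAR = (1 + 0.006/52)^52 − 1.
= 1.006018 − 1 = 0.6018%.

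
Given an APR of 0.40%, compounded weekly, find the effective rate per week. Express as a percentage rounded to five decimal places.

0.00769%

With a nominal annual rate compounded weekly, the periodic rate is the nominal rate divided by 52.
i = 0.0040 / 52 = 0.0000769 = 0.00769%.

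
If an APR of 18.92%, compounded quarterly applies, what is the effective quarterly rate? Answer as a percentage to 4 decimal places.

4.7300%

With a nominal annual rate compounded quarterly, the periodic rate is the nominal rate divided by 4.
i = 0.1892 / 4 = 0.0473000 = 4.7300%.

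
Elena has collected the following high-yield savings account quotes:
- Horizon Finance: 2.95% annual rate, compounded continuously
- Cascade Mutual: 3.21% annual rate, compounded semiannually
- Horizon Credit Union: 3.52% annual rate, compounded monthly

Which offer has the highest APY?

Horizon Credit Union

Horizon Finance: e^0.0295 − 1 = 2.994%
Cascade Mutual: (1 + 0.0321/2)^2 − 1 = 3.236%
Horizon Credit Union: (1 + 0.0352/12)^12 − 1 = 3.577%
The highest effective annual rate is Horizon Credit Union at 3.577%.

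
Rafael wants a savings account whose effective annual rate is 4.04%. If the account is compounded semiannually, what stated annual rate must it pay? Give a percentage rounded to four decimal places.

(1 + r/2)^2 − 1 = 0.0404, so 1 + r/2 = 1.0404^(1/2).
r/2 = 0.020000, so r = 0.040000 = 4.0000%.

4.0000%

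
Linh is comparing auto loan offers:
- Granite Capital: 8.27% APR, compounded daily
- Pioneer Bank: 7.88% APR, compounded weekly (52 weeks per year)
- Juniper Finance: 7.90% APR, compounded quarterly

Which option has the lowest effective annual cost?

Granite Capital: (1 + 0.0827/365)^365 − 1 = 8.621%
Pioneer Bank: (1 + 0.0788/52)^52 − 1 = 8.192%
Juniper Finance: (1 + 0.0790/4)^4 − 1 = 8.137%
The lowest effective annual rate is Juniper Finance at 8.137%.

Juniper Finance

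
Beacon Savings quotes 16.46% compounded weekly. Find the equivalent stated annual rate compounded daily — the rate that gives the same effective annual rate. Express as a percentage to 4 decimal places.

EAR = (1 + 0.1646/52)^52 − 1 = 0.178615.
Solve (1 + r/365)^365 = 1.178615: r/365 = 1.178615^(1/365) − 1 = 0.000450, so r = 0.164377 = 16.4377%.

16.4377%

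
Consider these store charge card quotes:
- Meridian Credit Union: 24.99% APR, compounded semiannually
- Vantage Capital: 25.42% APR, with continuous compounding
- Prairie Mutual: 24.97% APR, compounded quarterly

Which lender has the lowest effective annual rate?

Meridian Credit Union

Meridian Credit Union: (1 + 0.2499/2)^2 − 1 = 26.551%
Vantage Capital: e^0.2542 − 1 = 28.943%
Prairie Mutual: (1 + 0.2497/4)^4 − 1 = 27.407%
The lowest effective annual rate is Meridian Credit Union at 26.551%.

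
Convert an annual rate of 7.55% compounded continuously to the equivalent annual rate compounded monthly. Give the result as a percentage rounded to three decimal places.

7.574%

EAR under continuous compounding: e^0.0755 − 1 = 0.078423.
Solve (1 + r/12)^12 = 1.078423: r/12 = 1.078423^(1/12) − 1 = 0.006312, so r = 0.075738 = 7.574%.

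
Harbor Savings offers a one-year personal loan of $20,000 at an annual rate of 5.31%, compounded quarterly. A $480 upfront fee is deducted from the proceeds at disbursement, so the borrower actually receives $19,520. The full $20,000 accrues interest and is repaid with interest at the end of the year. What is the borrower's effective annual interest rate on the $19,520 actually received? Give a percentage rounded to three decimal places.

Amount owed after one year: 20,000 × (1 + 0.0531/4)^4 = 20,000 × 1.054167 = $21,083.33.
Effective rate on net proceeds: 21,083.33 / 19,520 − 1 = 0.080089 = 8.009%.

8.009%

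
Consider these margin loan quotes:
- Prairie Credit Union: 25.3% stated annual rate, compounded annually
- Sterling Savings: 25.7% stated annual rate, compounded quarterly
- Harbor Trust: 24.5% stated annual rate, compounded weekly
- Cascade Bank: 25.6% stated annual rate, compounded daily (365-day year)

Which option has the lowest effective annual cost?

Prairie Credit Union: compounded annually, EAR = 25.300%
Sterling Savings: (1 + 0.257/4)^4 − 1 = 28.285%
Harbor Trust: (1 + 0.245/52)^52 − 1 = 27.689%
Cascade Bank: (1 + 0.256/365)^365 − 1 = 29.164%
The lowest effective annual rate is Prairie Credit Union at 25.300%.

Prairie Credit Union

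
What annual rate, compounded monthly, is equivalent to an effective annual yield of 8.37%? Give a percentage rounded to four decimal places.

8.0651%

(1 + r/12)^12 − 1 = 0.0837, so 1 + r/12 = 1.0837^(1/12).
r/12 = 0.006721, so r = 0.080651 = 8.0651%.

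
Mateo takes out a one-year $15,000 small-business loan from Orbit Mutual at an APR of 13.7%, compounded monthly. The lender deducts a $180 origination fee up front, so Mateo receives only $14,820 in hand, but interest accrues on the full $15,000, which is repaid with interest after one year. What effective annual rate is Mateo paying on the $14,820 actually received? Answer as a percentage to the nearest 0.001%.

15.986%

Amount owed after one year: 15,000 × (1 + 0.137/12)^12 = 15,000 × 1.145938 = $17,189.08.
Effective rate on net proceeds: 17,189.08 / 14,820 − 1 = 0.159857 = 15.986%.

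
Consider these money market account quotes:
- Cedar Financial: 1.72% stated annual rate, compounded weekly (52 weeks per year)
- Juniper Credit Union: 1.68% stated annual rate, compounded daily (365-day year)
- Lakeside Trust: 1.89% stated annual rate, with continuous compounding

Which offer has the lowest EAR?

Juniper Credit Union

Cedar Financial: (1 + 0.0172/52)^52 − 1 = 1.735%
Juniper Credit Union: (1 + 0.0168/365)^365 − 1 = 1.694%
Lakeside Trust: e^0.0189 − 1 = 1.908%
The lowest effective annual rate is Juniper Credit Union at 1.694%.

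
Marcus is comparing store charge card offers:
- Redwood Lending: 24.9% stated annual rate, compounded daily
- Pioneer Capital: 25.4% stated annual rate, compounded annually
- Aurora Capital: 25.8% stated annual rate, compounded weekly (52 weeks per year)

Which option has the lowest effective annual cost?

Redwood Lending: (1 + 0.249/365)^365 − 1 = 28.263%
Pioneer Capital: compounded annually, EAR = 25.400%
Aurora Capital: (1 + 0.258/52)^52 − 1 = 29.351%
The lowest effective annual rate is Pioneer Capital at 25.400%.

Pioneer Capital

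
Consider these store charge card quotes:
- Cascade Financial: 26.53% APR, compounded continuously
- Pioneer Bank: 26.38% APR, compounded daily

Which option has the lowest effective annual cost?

Cascade Financial: e^0.2653 − 1 = 30.382%
Pioneer Bank: (1 + 0.2638/365)^365 − 1 = 30.174%
The lowest effective annual rate is Pioneer Bank at 30.174%.

Pioneer Bank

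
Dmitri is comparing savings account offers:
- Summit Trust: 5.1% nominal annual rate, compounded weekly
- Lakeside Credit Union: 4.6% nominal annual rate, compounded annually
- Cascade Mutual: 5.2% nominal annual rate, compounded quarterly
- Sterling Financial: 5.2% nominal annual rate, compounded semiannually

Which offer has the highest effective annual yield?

Summit Trust: (1 + 0.051/52)^52 − 1 = 5.230%
Lakeside Credit Union: compounded annually, EAR = 4.600%
Cascade Mutual: (1 + 0.052/4)^4 − 1 = 5.302%
Sterling Financial: (1 + 0.052/2)^2 − 1 = 5.268%
The highest effective annual rate is Cascade Mutual at 5.302%.

Cascade Mutual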